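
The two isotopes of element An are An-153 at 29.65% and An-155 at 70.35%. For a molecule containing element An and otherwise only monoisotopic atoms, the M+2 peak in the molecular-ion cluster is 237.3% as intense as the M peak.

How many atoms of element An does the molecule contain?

The M+2/M ratio from n An atoms is n · q/p = n · 0.7035/0.2965.
n = 2.373 × 0.2965/0.7035 = 1.00 ≈ 1

1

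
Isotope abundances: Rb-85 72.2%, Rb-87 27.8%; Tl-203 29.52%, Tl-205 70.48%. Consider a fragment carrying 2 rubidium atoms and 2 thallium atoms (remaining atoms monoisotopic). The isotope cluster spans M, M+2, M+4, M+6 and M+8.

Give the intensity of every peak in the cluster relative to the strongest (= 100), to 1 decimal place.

Rubidium pattern (n=2): 0.521284 : 0.401432 : 0.077284
Thallium pattern (n=2): 0.08714304 : 0.41611392 : 0.49674304
Convolve the two distributions (both contribute in 2-u steps):
  M: 0.521284×0.08714304 = 0.045426
  M+2: 0.521284×0.41611392 + 0.401432×0.08714304 = 0.251896
  M+4: 0.521284×0.49674304 + 0.401432×0.41611392 + 0.077284×0.08714304 = 0.432720
  M+6: 0.401432×0.49674304 + 0.077284×0.41611392 = 0.231568
  M+8: 0.077284×0.49674304 = 0.038390
Scale to base peak (0.432720) = 100: 10.5 : 58.2 : 100.0 : 53.5 : 8.9

10.5 : 58.2 : 100.0 : 53.5 : 8.9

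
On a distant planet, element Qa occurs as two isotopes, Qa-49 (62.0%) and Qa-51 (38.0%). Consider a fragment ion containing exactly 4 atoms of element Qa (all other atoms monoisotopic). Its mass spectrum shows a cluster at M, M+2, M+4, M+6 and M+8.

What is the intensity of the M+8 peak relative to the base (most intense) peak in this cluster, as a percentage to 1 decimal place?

5.8%

Binomial terms of (0.620 + 0.380)^4: M 0.1478, M+2 0.3623, M+4 0.3330, M+6 0.1361, M+8 0.0209 → M+2 is the base peak.
P(M+2) = C(4,1) × 0.620^3 × 0.380^1 = 4 × 0.238328 × 0.3800 = 0.362259 (base)
P(M+8) = C(4,4) × 0.620^0 × 0.380^4 = 1 × 1.0000 × 0.02085136 = 0.020851
Relative intensity = 0.020851 / 0.362259 × 100 = 5.8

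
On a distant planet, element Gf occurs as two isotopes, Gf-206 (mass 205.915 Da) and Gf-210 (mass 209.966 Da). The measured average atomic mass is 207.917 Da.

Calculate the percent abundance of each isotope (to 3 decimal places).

Gf-206: 50.580%, Gf-210: 49.420%

Writing the weighted mean with unknown fraction x of Gf-206:
205.915·x + 209.966·(1 − x) = 207.917
(205.915 − 209.966)·x = 207.917 − 209.966
x = -2.049 / -4.051 = 0.50580 → 50.580% Gf-206, 49.420% Gf-210.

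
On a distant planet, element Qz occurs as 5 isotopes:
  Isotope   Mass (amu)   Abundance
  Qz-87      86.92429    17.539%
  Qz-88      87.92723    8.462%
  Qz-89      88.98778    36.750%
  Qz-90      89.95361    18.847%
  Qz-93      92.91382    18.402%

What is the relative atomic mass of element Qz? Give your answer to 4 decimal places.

89.4406 amu

Average mass = Σ (abundance × isotope mass) = 0.17539 × 86.92429 + 0.08462 × 87.92723 + 0.36750 × 88.98778 + 0.18847 × 89.95361 + 0.18402 × 92.91382
= 15.245651 + 7.440402 + 32.703009 + 16.953557 + 17.098001 = 89.440620 amu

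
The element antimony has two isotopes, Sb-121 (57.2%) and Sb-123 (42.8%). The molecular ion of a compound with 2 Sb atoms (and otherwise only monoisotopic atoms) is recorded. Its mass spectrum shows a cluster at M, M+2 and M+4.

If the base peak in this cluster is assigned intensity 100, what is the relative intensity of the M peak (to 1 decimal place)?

Binomial terms of (0.572 + 0.428)^2: M 0.3272, M+2 0.4896, M+4 0.1832 → M+2 is the base peak.
P(M+2) = C(2,1) × 0.572^1 × 0.428^1 = 2 × 0.5720 × 0.4280 = 0.489632 (base)
P(M) = C(2,0) × 0.572^2 × 0.428^0 = 1 × 0.327184 × 1.0000 = 0.327184
Relative intensity = 0.327184 / 0.489632 × 100 = 66.8

66.8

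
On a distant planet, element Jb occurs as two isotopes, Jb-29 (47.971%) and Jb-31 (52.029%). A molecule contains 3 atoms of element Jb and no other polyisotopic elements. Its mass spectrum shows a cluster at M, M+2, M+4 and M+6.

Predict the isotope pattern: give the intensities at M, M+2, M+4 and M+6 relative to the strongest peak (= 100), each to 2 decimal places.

Each Jb atom is independently Jb-29 (p = 0.47971) or Jb-31 (q = 0.52029); the cluster is the binomial expansion (p + q)^3.
P(M) = 0.47971^3 = 0.110392
P(M+2) = 3 × 0.47971^2 × 0.52029^1 = 0.359190
P(M+4) = 3 × 0.47971^1 × 0.52029^2 = 0.389575
P(M+6) = 0.52029^3 = 0.140843
The M+4 peak is largest (0.389575); scaling to 100 gives 28.34 : 92.20 : 100.00 : 36.15.

28.34 : 92.20 : 100.00 : 36.15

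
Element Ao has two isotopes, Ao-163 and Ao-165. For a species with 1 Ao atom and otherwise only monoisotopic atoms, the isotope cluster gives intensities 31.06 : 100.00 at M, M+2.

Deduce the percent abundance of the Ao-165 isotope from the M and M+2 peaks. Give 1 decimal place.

76.3%

If p is the fraction of Ao that is Ao-163, then I(M+2)/I(M) = [C(1,1)·p^0·(1−p)] / p^1 = 1·(1−p)/p = 100.00/31.06 = 3.2196
(1−p)/p = 3.2196/1 = 3.2196  ⇒  p = 1/(1 + 3.2196) = 0.2370
Ao-163: 23.7%, Ao-165: 76.3%.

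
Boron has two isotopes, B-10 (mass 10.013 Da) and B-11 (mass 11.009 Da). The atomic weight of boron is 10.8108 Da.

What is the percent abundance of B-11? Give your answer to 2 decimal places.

Let x be the fractional abundance of B-10; then B-11 has abundance 1 − x.
10.013·x + 11.009·(1 − x) = 10.8108
(10.013 − 11.009)·x = 10.8108 − 11.009
x = -0.1982 / -0.996 = 0.19900 → 19.90% B-10, 80.10% B-11.

80.10%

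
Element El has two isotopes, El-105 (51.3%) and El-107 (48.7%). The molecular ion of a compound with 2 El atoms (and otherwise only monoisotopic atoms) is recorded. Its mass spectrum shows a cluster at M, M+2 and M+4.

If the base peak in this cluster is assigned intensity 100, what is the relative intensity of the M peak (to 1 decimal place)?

52.7

Binomial terms of (0.513 + 0.487)^2: M 0.2632, M+2 0.4997, M+4 0.2372 → M+2 is the base peak.
P(M+2) = C(2,1) × 0.513^1 × 0.487^1 = 2 × 0.5130 × 0.4870 = 0.499662 (base)
P(M) = C(2,0) × 0.513^2 × 0.487^0 = 1 × 0.263169 × 1.0000 = 0.263169
Relative intensity = 0.263169 / 0.499662 × 100 = 52.7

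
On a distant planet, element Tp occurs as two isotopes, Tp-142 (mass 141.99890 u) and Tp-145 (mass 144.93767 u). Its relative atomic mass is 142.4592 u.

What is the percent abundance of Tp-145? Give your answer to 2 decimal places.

15.66%

Writing the weighted mean with unknown fraction x of Tp-142:
141.99890·x + 144.93767·(1 − x) = 142.4592
(141.99890 − 144.93767)·x = 142.4592 − 144.93767
x = -2.47847 / -2.93877 = 0.84337 → 84.34% Tp-142, 15.66% Tp-145.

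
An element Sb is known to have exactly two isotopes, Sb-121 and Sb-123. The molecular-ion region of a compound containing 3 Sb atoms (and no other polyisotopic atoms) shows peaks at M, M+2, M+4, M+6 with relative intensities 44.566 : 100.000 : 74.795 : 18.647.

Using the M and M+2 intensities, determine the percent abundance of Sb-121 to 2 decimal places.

Let p = fractional abundance of Sb-121. I(M+2)/I(M) = [C(3,1)·p^2·(1−p)] / p^3 = 3·(1−p)/p = 100.000/44.566 = 2.2439
(1−p)/p = 2.2439/3 = 0.7480  ⇒  p = 1/(1 + 0.7480) = 0.5721
Sb-121: 57.21%, Sb-123: 42.79%.

57.21%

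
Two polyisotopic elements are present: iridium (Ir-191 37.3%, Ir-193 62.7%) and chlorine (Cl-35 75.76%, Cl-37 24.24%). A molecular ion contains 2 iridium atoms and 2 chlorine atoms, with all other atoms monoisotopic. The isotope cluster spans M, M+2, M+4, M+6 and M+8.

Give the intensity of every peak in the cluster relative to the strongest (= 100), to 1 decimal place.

Iridium pattern (n=2): 0.139129 : 0.467742 : 0.393129
Chlorine pattern (n=2): 0.57395776 : 0.36728448 : 0.05875776
Convolve the two distributions (both contribute in 2-u steps):
  M: 0.139129×0.57395776 = 0.079854
  M+2: 0.139129×0.36728448 + 0.467742×0.57395776 = 0.319564
  M+4: 0.139129×0.05875776 + 0.467742×0.36728448 + 0.393129×0.57395776 = 0.405609
  M+6: 0.467742×0.05875776 + 0.393129×0.36728448 = 0.171874
  M+8: 0.393129×0.05875776 = 0.023099
Scale to base peak (0.405609) = 100: 19.7 : 78.8 : 100.0 : 42.4 : 5.7

19.7 : 78.8 : 100.0 : 42.4 : 5.7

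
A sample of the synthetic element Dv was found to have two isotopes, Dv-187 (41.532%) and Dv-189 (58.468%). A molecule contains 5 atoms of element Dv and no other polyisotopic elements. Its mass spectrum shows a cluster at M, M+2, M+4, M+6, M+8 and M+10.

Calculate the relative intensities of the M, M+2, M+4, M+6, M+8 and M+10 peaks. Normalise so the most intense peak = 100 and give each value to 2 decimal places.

The 5 Dv atoms are independent, so intensities follow the terms of (0.41532 + 0.58468)^5.
P(M) = 0.41532^5 = 0.012357
P(M+2) = 5 × 0.41532^4 × 0.58468^1 = 0.086980
P(M+4) = 10 × 0.41532^3 × 0.58468^2 = 0.244898
P(M+6) = 10 × 0.41532^2 × 0.58468^3 = 0.344763
P(M+8) = 5 × 0.41532^1 × 0.58468^4 = 0.242675
P(M+10) = 0.58468^5 = 0.068327
The M+6 peak is largest (0.344763); scaling to 100 gives 3.58 : 25.23 : 71.03 : 100.00 : 70.39 : 19.82.

3.58 : 25.23 : 71.03 : 100.00 : 70.39 : 19.82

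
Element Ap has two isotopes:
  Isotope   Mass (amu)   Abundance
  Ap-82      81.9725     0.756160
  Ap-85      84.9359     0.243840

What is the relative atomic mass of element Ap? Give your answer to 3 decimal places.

82.695 amu

Weight each isotope mass by its fractional abundance: 0.756160 × 81.9725 + 0.243840 × 84.9359
= 61.98433 + 20.71077 = 82.69510 amu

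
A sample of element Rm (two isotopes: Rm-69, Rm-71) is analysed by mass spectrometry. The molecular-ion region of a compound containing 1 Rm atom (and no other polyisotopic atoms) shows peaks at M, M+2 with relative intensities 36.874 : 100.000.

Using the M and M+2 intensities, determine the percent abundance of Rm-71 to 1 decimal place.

73.1%

If p is the fraction of Rm that is Rm-69, then I(M+2)/I(M) = [C(1,1)·p^0·(1−p)] / p^1 = 1·(1−p)/p = 100.000/36.874 = 2.7119
(1−p)/p = 2.7119/1 = 2.7119  ⇒  p = 1/(1 + 2.7119) = 0.2694
Rm-69: 26.9%, Rm-71: 73.1%.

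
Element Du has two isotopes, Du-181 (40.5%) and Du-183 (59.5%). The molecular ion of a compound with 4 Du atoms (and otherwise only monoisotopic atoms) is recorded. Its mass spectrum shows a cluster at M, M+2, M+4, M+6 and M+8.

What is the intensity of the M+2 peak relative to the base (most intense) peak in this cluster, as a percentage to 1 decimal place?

45.4%

(0.405 + 0.595)^4 gives M 0.0269, M+2 0.1581, M+4 0.3484, M+6 0.3412, M+8 0.1253; the largest is M+4.
P(M+4) = C(4,2) × 0.405^2 × 0.595^2 = 6 × 0.164025 × 0.354025 = 0.348414 (base)
P(M+2) = C(4,1) × 0.405^3 × 0.595^1 = 4 × 0.06643013 × 0.5950 = 0.158104
Relative intensity = 0.158104 / 0.348414 × 100 = 45.4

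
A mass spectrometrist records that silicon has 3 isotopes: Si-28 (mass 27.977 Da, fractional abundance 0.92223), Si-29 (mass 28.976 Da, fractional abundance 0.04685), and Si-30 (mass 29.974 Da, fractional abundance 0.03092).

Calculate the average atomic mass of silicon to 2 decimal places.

Ar = Σ fᵢ·mᵢ = 0.92223 × 27.977 + 0.04685 × 28.976 + 0.03092 × 29.974
= 25.8012 + 1.3575 + 0.9268 = 28.0855 Da

28.09 Da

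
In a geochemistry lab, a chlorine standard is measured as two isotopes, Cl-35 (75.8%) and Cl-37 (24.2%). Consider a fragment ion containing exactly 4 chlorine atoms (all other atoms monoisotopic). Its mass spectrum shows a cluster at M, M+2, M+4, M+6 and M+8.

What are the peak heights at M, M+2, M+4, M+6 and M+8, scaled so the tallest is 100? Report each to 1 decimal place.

Each Cl atom is independently Cl-35 (p = 0.758) or Cl-37 (q = 0.242); the cluster is the binomial expansion (p + q)^4.
P(M) = 0.758^4 = 0.330124
P(M+2) = 4 × 0.758^3 × 0.242^1 = 0.421583
P(M+4) = 6 × 0.758^2 × 0.242^2 = 0.201893
P(M+6) = 4 × 0.758^1 × 0.242^3 = 0.042971
P(M+8) = 0.242^4 = 0.003430
The M+2 peak is largest (0.421583); scaling to 100 gives 78.3 : 100.0 : 47.9 : 10.2 : 0.8.

78.3 : 100.0 : 47.9 : 10.2 : 0.8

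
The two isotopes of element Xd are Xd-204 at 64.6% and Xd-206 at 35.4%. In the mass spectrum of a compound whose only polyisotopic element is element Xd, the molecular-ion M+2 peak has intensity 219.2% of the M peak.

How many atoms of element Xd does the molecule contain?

4

With n Xd atoms, P(M+2)/P(M) = C(n,1)·p^(n−1)q / p^n = n·q/p = n · 0.354/0.646.
n = 2.192 × 0.646/0.354 = 4.00 ≈ 4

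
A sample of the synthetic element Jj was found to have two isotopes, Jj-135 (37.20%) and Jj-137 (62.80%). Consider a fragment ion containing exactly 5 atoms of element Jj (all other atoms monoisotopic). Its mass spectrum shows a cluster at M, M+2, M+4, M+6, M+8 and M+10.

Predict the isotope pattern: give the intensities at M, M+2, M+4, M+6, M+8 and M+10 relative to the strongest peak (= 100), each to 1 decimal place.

2.1 : 17.5 : 59.2 : 100.0 : 84.4 : 28.5

Expanding (0.3720 + 0.6280)^5:
P(M) = 0.3720^5 = 0.007124
P(M+2) = 5 × 0.3720^4 × 0.6280^1 = 0.060131
P(M+4) = 10 × 0.3720^3 × 0.6280^2 = 0.203024
P(M+6) = 10 × 0.3720^2 × 0.6280^3 = 0.342740
P(M+8) = 5 × 0.3720^1 × 0.6280^4 = 0.289302
P(M+10) = 0.6280^5 = 0.097678
The M+6 peak is largest (0.342740); scaling to 100 gives 2.1 : 17.5 : 59.2 : 100.0 : 84.4 : 28.5.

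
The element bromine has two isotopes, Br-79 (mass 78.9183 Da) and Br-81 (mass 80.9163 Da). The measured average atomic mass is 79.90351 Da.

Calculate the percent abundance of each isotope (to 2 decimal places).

Let x be the fractional abundance of Br-79; then Br-81 has abundance 1 − x.
78.9183·x + 80.9163·(1 − x) = 79.90351
(78.9183 − 80.9163)·x = 79.90351 − 80.9163
x = -1.01279 / -1.9980 = 0.50690 → 50.69% Br-79, 49.31% Br-81.

Br-79: 50.69%, Br-81: 49.31%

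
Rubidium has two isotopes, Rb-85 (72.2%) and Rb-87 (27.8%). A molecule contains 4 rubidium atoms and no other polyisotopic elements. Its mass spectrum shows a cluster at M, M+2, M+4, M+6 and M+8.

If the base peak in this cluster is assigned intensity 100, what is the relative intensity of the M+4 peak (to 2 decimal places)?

Binomial terms of (0.722 + 0.278)^4: M 0.2717, M+2 0.4185, M+4 0.2417, M+6 0.0620, M+8 0.0060 → M+2 is the base peak.
P(M+2) = C(4,1) × 0.722^3 × 0.278^1 = 4 × 0.37636705 × 0.2780 = 0.418520 (base)
P(M+4) = C(4,2) × 0.722^2 × 0.278^2 = 6 × 0.521284 × 0.077284 = 0.241721
Relative intensity = 0.241721 / 0.418520 × 100 = 57.76

57.76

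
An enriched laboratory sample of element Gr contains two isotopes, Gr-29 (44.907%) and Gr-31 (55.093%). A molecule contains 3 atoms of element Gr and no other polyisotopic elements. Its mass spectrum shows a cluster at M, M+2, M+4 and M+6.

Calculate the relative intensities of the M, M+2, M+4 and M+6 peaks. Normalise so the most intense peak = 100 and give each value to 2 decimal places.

The 3 Gr atoms are independent, so intensities follow the terms of (0.44907 + 0.55093)^3.
P(M) = 0.44907^3 = 0.090561
P(M+2) = 3 × 0.44907^2 × 0.55093^1 = 0.333308
P(M+4) = 3 × 0.44907^1 × 0.55093^2 = 0.408910
P(M+6) = 0.55093^3 = 0.167220
The M+4 peak is largest (0.408910); scaling to 100 gives 22.15 : 81.51 : 100.00 : 40.89.

22.15 : 81.51 : 100.00 : 40.89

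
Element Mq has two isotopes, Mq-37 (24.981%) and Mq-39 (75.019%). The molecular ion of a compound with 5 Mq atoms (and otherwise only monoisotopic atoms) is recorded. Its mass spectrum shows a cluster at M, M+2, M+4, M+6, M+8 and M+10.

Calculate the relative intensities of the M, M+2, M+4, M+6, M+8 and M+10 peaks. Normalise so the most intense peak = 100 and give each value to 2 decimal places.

0.25 : 3.69 : 22.18 : 66.60 : 100.00 : 60.06

The 5 Mq atoms are independent, so intensities follow the terms of (0.24981 + 0.75019)^5.
P(M) = 0.24981^5 = 0.000973
P(M+2) = 5 × 0.24981^4 × 0.75019^1 = 0.014608
P(M+4) = 10 × 0.24981^3 × 0.75019^2 = 0.087735
P(M+6) = 10 × 0.24981^2 × 0.75019^3 = 0.263471
P(M+8) = 5 × 0.24981^1 × 0.75019^4 = 0.395608
P(M+10) = 0.75019^5 = 0.237605
The M+8 peak is largest (0.395608); scaling to 100 gives 0.25 : 3.69 : 22.18 : 66.60 : 100.00 : 60.06.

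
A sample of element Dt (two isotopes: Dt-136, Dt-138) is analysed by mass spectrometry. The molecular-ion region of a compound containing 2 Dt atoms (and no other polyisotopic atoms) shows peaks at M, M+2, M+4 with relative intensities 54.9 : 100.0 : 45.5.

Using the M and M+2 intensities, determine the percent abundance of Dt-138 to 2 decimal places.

If p is the fraction of Dt that is Dt-136, then I(M+2)/I(M) = [C(2,1)·p^1·(1−p)] / p^2 = 2·(1−p)/p = 100.0/54.9 = 1.8215
(1−p)/p = 1.8215/2 = 0.9107  ⇒  p = 1/(1 + 0.9107) = 0.5234
Dt-136: 52.34%, Dt-138: 47.66%.

47.66%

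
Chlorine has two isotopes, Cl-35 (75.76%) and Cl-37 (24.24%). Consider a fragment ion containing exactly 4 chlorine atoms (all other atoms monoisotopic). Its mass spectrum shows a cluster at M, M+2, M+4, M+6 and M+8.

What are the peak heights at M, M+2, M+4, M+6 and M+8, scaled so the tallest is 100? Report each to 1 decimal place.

78.1 : 100.0 : 48.0 : 10.2 : 0.8

Each Cl atom is independently Cl-35 (p = 0.7576) or Cl-37 (q = 0.2424); the cluster is the binomial expansion (p + q)^4.
P(M) = 0.7576^4 = 0.329428
P(M+2) = 4 × 0.7576^3 × 0.2424^1 = 0.421612
P(M+4) = 6 × 0.7576^2 × 0.2424^2 = 0.202347
P(M+6) = 4 × 0.7576^1 × 0.2424^3 = 0.043162
P(M+8) = 0.2424^4 = 0.003452
The M+2 peak is largest (0.421612); scaling to 100 gives 78.1 : 100.0 : 48.0 : 10.2 : 0.8.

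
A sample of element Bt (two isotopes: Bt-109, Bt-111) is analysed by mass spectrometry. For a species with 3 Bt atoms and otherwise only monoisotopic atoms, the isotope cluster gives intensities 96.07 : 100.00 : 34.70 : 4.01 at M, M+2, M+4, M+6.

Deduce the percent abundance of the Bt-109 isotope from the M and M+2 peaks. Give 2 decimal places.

74.24%

Write p for the Bt-109 fraction. I(M+2)/I(M) = [C(3,1)·p^2·(1−p)] / p^3 = 3·(1−p)/p = 100.00/96.07 = 1.0409
(1−p)/p = 1.0409/3 = 0.3470  ⇒  p = 1/(1 + 0.3470) = 0.7424
Bt-109: 74.24%, Bt-111: 25.76%.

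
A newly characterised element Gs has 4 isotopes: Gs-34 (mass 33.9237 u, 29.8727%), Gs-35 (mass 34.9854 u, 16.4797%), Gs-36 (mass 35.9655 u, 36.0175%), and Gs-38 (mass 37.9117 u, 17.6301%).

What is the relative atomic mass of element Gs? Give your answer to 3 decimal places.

The abundance-weighted mean is 0.298727 × 33.9237 + 0.164797 × 34.9854 + 0.360175 × 35.9655 + 0.176301 × 37.9117
= 10.13393 + 5.76549 + 12.95387 + 6.68387 = 35.53716 u

35.537 u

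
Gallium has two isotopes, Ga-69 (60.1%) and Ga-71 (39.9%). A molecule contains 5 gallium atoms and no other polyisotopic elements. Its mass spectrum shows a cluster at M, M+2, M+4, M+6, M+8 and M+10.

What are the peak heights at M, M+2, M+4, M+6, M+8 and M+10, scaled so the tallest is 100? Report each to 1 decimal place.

Expanding (0.601 + 0.399)^5:
P(M) = 0.601^5 = 0.078410
P(M+2) = 5 × 0.601^4 × 0.399^1 = 0.260280
P(M+4) = 10 × 0.601^3 × 0.399^2 = 0.345596
P(M+6) = 10 × 0.601^2 × 0.399^3 = 0.229439
P(M+8) = 5 × 0.601^1 × 0.399^4 = 0.076162
P(M+10) = 0.399^5 = 0.010113
The M+4 peak is largest (0.345596); scaling to 100 gives 22.7 : 75.3 : 100.0 : 66.4 : 22.0 : 2.9.

22.7 : 75.3 : 100.0 : 66.4 : 22.0 : 2.9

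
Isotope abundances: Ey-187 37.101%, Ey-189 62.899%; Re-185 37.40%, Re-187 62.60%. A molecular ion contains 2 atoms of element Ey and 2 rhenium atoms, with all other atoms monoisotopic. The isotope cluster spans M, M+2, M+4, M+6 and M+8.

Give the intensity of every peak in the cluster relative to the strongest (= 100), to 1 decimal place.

5.2 : 35.2 : 89.0 : 100.0 : 42.1

Element Ey pattern (n=2): 0.13764842 : 0.46672316 : 0.39562842
Rhenium pattern (n=2): 0.139876 : 0.468248 : 0.391876
Convolve the two distributions (both contribute in 2-u steps):
  M: 0.13764842×0.139876 = 0.019254
  M+2: 0.13764842×0.468248 + 0.46672316×0.139876 = 0.129737
  M+4: 0.13764842×0.391876 + 0.46672316×0.468248 + 0.39562842×0.139876 = 0.327822
  M+6: 0.46672316×0.391876 + 0.39562842×0.468248 = 0.368150
  M+8: 0.39562842×0.391876 = 0.155037
Scale to base peak (0.368150) = 100: 5.2 : 35.2 : 89.0 : 100.0 : 42.1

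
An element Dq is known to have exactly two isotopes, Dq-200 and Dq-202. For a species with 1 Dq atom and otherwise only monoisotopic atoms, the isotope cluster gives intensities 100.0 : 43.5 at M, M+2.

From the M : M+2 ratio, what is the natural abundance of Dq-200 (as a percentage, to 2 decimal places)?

69.69%

Write p for the Dq-200 fraction. I(M+2)/I(M) = [C(1,1)·p^0·(1−p)] / p^1 = 1·(1−p)/p = 43.5/100.0 = 0.4350
(1−p)/p = 0.4350/1 = 0.4350  ⇒  p = 1/(1 + 0.4350) = 0.6969
Dq-200: 69.69%, Dq-202: 30.31%.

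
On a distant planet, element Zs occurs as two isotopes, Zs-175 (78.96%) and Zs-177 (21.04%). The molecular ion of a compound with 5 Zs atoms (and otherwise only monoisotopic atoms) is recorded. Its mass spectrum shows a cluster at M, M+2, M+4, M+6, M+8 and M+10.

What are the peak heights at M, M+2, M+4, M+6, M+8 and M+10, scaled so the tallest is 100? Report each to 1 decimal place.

75.1 : 100.0 : 53.3 : 14.2 : 1.9 : 0.1

Each Zs atom is independently Zs-175 (p = 0.7896) or Zs-177 (q = 0.2104); the cluster is the binomial expansion (p + q)^5.
P(M) = 0.7896^5 = 0.306927
P(M+2) = 5 × 0.7896^4 × 0.2104^1 = 0.408926
P(M+4) = 10 × 0.7896^3 × 0.2104^2 = 0.217928
P(M+6) = 10 × 0.7896^2 × 0.2104^3 = 0.058070
P(M+8) = 5 × 0.7896^1 × 0.2104^4 = 0.007737
P(M+10) = 0.2104^5 = 0.000412
The M+2 peak is largest (0.408926); scaling to 100 gives 75.1 : 100.0 : 53.3 : 14.2 : 1.9 : 0.1.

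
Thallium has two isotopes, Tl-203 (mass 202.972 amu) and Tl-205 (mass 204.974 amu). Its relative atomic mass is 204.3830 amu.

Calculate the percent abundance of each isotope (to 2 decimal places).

Let x be the fractional abundance of Tl-203; then Tl-205 has abundance 1 − x.
202.972·x + 204.974·(1 − x) = 204.3830
(202.972 − 204.974)·x = 204.3830 − 204.974
x = -0.5910 / -2.002 = 0.29520 → 29.52% Tl-203, 70.48% Tl-205.

Tl-203: 29.52%, Tl-205: 70.48%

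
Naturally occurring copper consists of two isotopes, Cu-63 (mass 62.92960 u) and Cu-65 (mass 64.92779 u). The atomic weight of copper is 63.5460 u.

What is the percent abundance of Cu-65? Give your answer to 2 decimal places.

Let x be the fractional abundance of Cu-63; then Cu-65 has abundance 1 − x.
62.92960·x + 64.92779·(1 − x) = 63.5460
(62.92960 − 64.92779)·x = 63.5460 − 64.92779
x = -1.38179 / -1.99819 = 0.69152 → 69.15% Cu-63, 30.85% Cu-65.

30.85%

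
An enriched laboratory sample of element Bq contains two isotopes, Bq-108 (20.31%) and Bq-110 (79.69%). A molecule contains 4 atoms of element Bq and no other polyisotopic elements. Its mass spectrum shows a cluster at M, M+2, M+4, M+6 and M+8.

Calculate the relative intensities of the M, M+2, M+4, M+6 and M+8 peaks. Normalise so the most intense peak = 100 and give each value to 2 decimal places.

0.41 : 6.50 : 38.23 : 100.00 : 98.09

Each Bq atom is independently Bq-108 (p = 0.2031) or Bq-110 (q = 0.7969); the cluster is the binomial expansion (p + q)^4.
P(M) = 0.2031^4 = 0.001702
P(M+2) = 4 × 0.2031^3 × 0.7969^1 = 0.026705
P(M+4) = 6 × 0.2031^2 × 0.7969^2 = 0.157173
P(M+6) = 4 × 0.2031^1 × 0.7969^3 = 0.411132
P(M+8) = 0.7969^4 = 0.403288
The M+6 peak is largest (0.411132); scaling to 100 gives 0.41 : 6.50 : 38.23 : 100.00 : 98.09.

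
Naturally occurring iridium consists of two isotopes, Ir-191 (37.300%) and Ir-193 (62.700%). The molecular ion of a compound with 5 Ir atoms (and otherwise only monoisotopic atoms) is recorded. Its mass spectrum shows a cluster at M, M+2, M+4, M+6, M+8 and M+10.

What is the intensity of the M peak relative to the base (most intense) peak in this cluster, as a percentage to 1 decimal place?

Binomial terms of (0.37300 + 0.62700)^5: M 0.0072, M+2 0.0607, M+4 0.2040, M+6 0.3429, M+8 0.2882, M+10 0.0969 → M+6 is the base peak.
P(M+6) = C(5,3) × 0.37300^2 × 0.62700^3 = 10 × 0.139129 × 0.24649188 = 0.342942 (base)
P(M) = C(5,0) × 0.37300^5 × 0.62700^0 = 1 × 0.00722012 × 1.0000 = 0.007220
Relative intensity = 0.007220 / 0.342942 × 100 = 2.1

2.1%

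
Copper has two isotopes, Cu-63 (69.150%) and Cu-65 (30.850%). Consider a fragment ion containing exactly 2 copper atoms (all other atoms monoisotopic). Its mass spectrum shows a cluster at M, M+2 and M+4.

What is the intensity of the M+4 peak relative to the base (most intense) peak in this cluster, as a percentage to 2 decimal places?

Term probabilities: M 0.4782, M+2 0.4267, M+4 0.0952. Base peak = M.
P(M) = C(2,0) × 0.69150^2 × 0.30850^0 = 1 × 0.47817225 × 1.0000 = 0.478172 (base)
P(M+4) = C(2,2) × 0.69150^0 × 0.30850^2 = 1 × 1.0000 × 0.09517225 = 0.095172
Relative intensity = 0.095172 / 0.478172 × 100 = 19.90

19.90%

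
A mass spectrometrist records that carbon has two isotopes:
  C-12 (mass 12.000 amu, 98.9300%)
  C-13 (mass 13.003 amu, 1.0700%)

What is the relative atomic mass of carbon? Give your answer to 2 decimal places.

12.01 amu

Weight each isotope mass by its fractional abundance: 0.989300 × 12.000 + 0.010700 × 13.003
= 11.8716 + 0.1391 = 12.0107 amu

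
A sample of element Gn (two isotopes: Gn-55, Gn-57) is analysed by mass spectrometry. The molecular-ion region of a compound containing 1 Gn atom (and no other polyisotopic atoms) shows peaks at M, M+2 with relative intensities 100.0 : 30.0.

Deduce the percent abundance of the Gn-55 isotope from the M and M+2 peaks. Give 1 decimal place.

Write p for the Gn-55 fraction. I(M+2)/I(M) = [C(1,1)·p^0·(1−p)] / p^1 = 1·(1−p)/p = 30.0/100.0 = 0.3000
(1−p)/p = 0.3000/1 = 0.3000  ⇒  p = 1/(1 + 0.3000) = 0.7692
Gn-55: 76.9%, Gn-57: 23.1%.

76.9%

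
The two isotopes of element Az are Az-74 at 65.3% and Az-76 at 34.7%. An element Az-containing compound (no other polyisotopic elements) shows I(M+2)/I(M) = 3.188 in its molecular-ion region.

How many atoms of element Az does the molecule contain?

For n independent Az atoms, I(M+2)/I(M) = n · (abundance Az-76) / (abundance Az-74) = n · 0.347/0.653.
n = 3.188 × 0.653/0.347 = 6.00 ≈ 6

6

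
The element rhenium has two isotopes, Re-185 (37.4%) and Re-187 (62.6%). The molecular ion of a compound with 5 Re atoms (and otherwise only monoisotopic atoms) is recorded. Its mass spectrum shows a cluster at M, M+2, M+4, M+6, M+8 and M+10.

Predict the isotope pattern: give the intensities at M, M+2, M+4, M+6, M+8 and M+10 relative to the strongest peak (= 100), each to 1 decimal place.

2.1 : 17.8 : 59.7 : 100.0 : 83.7 : 28.0

Each Re atom is independently Re-185 (p = 0.374) or Re-187 (q = 0.626); the cluster is the binomial expansion (p + q)^5.
P(M) = 0.374^5 = 0.007317
P(M+2) = 5 × 0.374^4 × 0.626^1 = 0.061239
P(M+4) = 10 × 0.374^3 × 0.626^2 = 0.205005
P(M+6) = 10 × 0.374^2 × 0.626^3 = 0.343136
P(M+8) = 5 × 0.374^1 × 0.626^4 = 0.287170
P(M+10) = 0.626^5 = 0.096133
The M+6 peak is largest (0.343136); scaling to 100 gives 2.1 : 17.8 : 59.7 : 100.0 : 83.7 : 28.0.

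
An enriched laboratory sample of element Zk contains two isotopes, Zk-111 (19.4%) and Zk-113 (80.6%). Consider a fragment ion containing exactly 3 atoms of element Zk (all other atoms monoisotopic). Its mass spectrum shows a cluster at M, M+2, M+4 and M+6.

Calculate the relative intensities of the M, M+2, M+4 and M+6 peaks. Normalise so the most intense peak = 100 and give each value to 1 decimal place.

1.4 : 17.4 : 72.2 : 100.0

Expanding (0.194 + 0.806)^3:
P(M) = 0.194^3 = 0.007301
P(M+2) = 3 × 0.194^2 × 0.806^1 = 0.091004
P(M+4) = 3 × 0.194^1 × 0.806^2 = 0.378088
P(M+6) = 0.806^3 = 0.523607
The M+6 peak is largest (0.523607); scaling to 100 gives 1.4 : 17.4 : 72.2 : 100.0.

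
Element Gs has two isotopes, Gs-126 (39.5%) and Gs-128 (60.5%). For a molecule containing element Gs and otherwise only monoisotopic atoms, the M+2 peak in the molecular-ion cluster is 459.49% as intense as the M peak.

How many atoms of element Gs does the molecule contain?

For n independent Gs atoms, I(M+2)/I(M) = n · (abundance Gs-128) / (abundance Gs-126) = n · 0.605/0.395.
n = 4.5949 × 0.395/0.605 = 3.00 ≈ 3

3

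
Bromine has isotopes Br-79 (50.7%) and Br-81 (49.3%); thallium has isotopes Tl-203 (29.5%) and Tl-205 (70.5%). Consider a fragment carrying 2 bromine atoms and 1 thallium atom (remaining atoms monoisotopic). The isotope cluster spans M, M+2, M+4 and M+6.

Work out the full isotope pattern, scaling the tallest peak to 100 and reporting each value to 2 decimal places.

Bromine pattern (n=2): 0.257049 : 0.499902 : 0.243049
Thallium pattern (n=1): 0.2950 : 0.7050
Convolve the two distributions (both contribute in 2-u steps):
  M: 0.257049×0.2950 = 0.075829
  M+2: 0.257049×0.7050 + 0.499902×0.2950 = 0.328691
  M+4: 0.499902×0.7050 + 0.243049×0.2950 = 0.424130
  M+6: 0.243049×0.7050 = 0.171350
Scale to base peak (0.424130) = 100: 17.88 : 77.50 : 100.00 : 40.40

17.88 : 77.50 : 100.00 : 40.40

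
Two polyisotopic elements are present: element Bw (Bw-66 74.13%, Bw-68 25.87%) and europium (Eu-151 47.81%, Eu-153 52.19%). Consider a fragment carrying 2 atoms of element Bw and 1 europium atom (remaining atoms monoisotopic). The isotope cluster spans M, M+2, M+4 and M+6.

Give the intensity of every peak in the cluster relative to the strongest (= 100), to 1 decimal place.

55.9 : 100.0 : 49.4 : 7.4

Element Bw pattern (n=2): 0.54952569 : 0.38354862 : 0.06692569
Europium pattern (n=1): 0.4781 : 0.5219
Convolve the two distributions (both contribute in 2-u steps):
  M: 0.54952569×0.4781 = 0.262728
  M+2: 0.54952569×0.5219 + 0.38354862×0.4781 = 0.470172
  M+4: 0.38354862×0.5219 + 0.06692569×0.4781 = 0.232171
  M+6: 0.06692569×0.5219 = 0.034929
Scale to base peak (0.470172) = 100: 55.9 : 100.0 : 49.4 : 7.4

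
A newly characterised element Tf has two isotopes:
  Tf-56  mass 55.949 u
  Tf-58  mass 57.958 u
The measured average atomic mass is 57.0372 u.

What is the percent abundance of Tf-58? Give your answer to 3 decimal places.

54.166%

Let x be the fractional abundance of Tf-56; then Tf-58 has abundance 1 − x.
55.949·x + 57.958·(1 − x) = 57.0372
(55.949 − 57.958)·x = 57.0372 − 57.958
x = -0.9208 / -2.009 = 0.45834 → 45.834% Tf-56, 54.166% Tf-58.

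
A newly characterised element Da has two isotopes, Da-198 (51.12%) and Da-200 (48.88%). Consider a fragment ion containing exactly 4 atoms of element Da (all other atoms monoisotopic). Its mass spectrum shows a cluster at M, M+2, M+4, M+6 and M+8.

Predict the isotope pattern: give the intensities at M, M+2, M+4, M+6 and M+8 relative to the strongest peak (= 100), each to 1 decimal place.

18.2 : 69.7 : 100.0 : 63.7 : 15.2

The 4 Da atoms are independent, so intensities follow the terms of (0.5112 + 0.4888)^4.
P(M) = 0.5112^4 = 0.068291
P(M+2) = 4 × 0.5112^3 × 0.4888^1 = 0.261194
P(M+4) = 6 × 0.5112^2 × 0.4888^2 = 0.374624
P(M+6) = 4 × 0.5112^1 × 0.4888^3 = 0.238806
P(M+8) = 0.4888^4 = 0.057085
The M+4 peak is largest (0.374624); scaling to 100 gives 18.2 : 69.7 : 100.0 : 63.7 : 15.2.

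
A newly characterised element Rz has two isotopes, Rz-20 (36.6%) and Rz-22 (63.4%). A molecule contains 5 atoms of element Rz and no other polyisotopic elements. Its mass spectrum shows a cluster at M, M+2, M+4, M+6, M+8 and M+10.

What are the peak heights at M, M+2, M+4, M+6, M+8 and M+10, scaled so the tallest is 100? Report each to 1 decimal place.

1.9 : 16.7 : 57.7 : 100.0 : 86.6 : 30.0

The 5 Rz atoms are independent, so intensities follow the terms of (0.366 + 0.634)^5.
P(M) = 0.366^5 = 0.006568
P(M+2) = 5 × 0.366^4 × 0.634^1 = 0.056883
P(M+4) = 10 × 0.366^3 × 0.634^2 = 0.197071
P(M+6) = 10 × 0.366^2 × 0.634^3 = 0.341374
P(M+8) = 5 × 0.366^1 × 0.634^4 = 0.295671
P(M+10) = 0.634^5 = 0.102435
The M+6 peak is largest (0.341374); scaling to 100 gives 1.9 : 16.7 : 57.7 : 100.0 : 86.6 : 30.0.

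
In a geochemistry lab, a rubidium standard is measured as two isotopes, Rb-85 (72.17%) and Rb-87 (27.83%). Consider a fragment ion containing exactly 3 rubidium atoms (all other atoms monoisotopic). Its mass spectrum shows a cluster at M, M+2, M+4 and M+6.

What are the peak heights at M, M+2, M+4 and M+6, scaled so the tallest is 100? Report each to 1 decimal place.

86.4 : 100.0 : 38.6 : 5.0

Each Rb atom is independently Rb-85 (p = 0.7217) or Rb-87 (q = 0.2783); the cluster is the binomial expansion (p + q)^3.
P(M) = 0.7217^3 = 0.375898
P(M+2) = 3 × 0.7217^2 × 0.2783^1 = 0.434858
P(M+4) = 3 × 0.7217^1 × 0.2783^2 = 0.167689
P(M+6) = 0.2783^3 = 0.021555
The M+2 peak is largest (0.434858); scaling to 100 gives 86.4 : 100.0 : 38.6 : 5.0.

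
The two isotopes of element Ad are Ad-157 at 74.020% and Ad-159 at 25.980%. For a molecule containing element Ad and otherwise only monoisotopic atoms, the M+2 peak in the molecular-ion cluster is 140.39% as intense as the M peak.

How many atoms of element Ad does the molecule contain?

The M+2/M ratio from n Ad atoms is n · q/p = n · 0.25980/0.74020.
n = 1.4039 × 0.74020/0.25980 = 4.00 ≈ 4

4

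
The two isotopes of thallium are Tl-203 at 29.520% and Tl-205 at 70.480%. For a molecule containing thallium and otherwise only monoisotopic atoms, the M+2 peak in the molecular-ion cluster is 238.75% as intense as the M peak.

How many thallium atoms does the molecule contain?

1

With n Tl atoms, P(M+2)/P(M) = C(n,1)·p^(n−1)q / p^n = n·q/p = n · 0.70480/0.29520.
n = 2.3875 × 0.29520/0.70480 = 1.00 ≈ 1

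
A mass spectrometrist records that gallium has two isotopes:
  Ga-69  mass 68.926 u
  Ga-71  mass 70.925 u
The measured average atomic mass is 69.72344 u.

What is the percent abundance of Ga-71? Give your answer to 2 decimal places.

39.89%

Writing the weighted mean with unknown fraction x of Ga-69:
68.926·x + 70.925·(1 − x) = 69.72344
(68.926 − 70.925)·x = 69.72344 − 70.925
x = -1.20156 / -1.999 = 0.60108 → 60.11% Ga-69, 39.89% Ga-71.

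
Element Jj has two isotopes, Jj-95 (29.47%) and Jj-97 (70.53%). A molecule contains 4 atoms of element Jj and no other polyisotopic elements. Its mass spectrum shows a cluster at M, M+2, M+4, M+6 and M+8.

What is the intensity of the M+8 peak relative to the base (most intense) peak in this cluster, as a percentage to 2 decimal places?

(0.2947 + 0.7053)^4 gives M 0.0075, M+2 0.0722, M+4 0.2592, M+6 0.4136, M+8 0.2475; the largest is M+6.
P(M+6) = C(4,3) × 0.2947^1 × 0.7053^3 = 4 × 0.2947 × 0.35085014 = 0.413582 (base)
P(M+8) = C(4,4) × 0.2947^0 × 0.7053^4 = 1 × 1.0000 × 0.2474546 = 0.247455
Relative intensity = 0.247455 / 0.413582 × 100 = 59.83

59.83%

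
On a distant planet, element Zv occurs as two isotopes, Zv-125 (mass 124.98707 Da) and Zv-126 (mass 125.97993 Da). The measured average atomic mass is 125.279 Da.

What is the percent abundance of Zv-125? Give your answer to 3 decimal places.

With x = fraction of Zv-125 (so Zv-126 is 1 − x):
124.98707·x + 125.97993·(1 − x) = 125.279
(124.98707 − 125.97993)·x = 125.279 − 125.97993
x = -0.70093 / -0.99286 = 0.70597 → 70.597% Zv-125, 29.403% Zv-126.

70.597%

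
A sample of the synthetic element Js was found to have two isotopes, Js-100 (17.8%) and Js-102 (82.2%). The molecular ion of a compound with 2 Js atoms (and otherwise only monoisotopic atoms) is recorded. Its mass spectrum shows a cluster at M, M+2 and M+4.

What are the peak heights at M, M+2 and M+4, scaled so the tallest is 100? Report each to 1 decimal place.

4.7 : 43.3 : 100.0

Expanding (0.178 + 0.822)^2:
P(M) = 0.178^2 = 0.031684
P(M+2) = 2 × 0.178^1 × 0.822^1 = 0.292632
P(M+4) = 0.822^2 = 0.675684
The M+4 peak is largest (0.675684); scaling to 100 gives 4.7 : 43.3 : 100.0.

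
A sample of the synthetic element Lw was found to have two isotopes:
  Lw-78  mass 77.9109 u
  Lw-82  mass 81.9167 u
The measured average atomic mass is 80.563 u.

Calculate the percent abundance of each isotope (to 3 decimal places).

Lw-78: 33.793%, Lw-82: 66.207%

Writing the weighted mean with unknown fraction x of Lw-78:
77.9109·x + 81.9167·(1 − x) = 80.563
(77.9109 − 81.9167)·x = 80.563 − 81.9167
x = -1.3537 / -4.0058 = 0.33793 → 33.793% Lw-78, 66.207% Lw-82.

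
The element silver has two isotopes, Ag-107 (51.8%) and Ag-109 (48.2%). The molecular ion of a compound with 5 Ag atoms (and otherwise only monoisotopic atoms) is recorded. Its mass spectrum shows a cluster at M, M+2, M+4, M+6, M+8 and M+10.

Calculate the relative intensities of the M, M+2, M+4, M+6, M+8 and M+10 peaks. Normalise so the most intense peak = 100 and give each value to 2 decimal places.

11.55 : 53.73 : 100.00 : 93.05 : 43.29 : 8.06

The 5 Ag atoms are independent, so intensities follow the terms of (0.518 + 0.482)^5.
P(M) = 0.518^5 = 0.037295
P(M+2) = 5 × 0.518^4 × 0.482^1 = 0.173515
P(M+4) = 10 × 0.518^3 × 0.482^2 = 0.322911
P(M+6) = 10 × 0.518^2 × 0.482^3 = 0.300470
P(M+8) = 5 × 0.518^1 × 0.482^4 = 0.139794
P(M+10) = 0.482^5 = 0.026016
The M+4 peak is largest (0.322911); scaling to 100 gives 11.55 : 53.73 : 100.00 : 93.05 : 43.29 : 8.06.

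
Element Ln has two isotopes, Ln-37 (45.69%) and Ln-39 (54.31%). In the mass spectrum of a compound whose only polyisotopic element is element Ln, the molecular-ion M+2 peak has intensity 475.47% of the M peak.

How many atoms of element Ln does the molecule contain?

4

For n independent Ln atoms, I(M+2)/I(M) = n · (abundance Ln-39) / (abundance Ln-37) = n · 0.5431/0.4569.
n = 4.7547 × 0.4569/0.5431 = 4.00 ≈ 4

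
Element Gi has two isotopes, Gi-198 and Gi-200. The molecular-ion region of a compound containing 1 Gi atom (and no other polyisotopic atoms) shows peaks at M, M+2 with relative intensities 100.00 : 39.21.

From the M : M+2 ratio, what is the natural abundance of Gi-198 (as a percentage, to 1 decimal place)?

71.8%

Let p = fractional abundance of Gi-198. I(M+2)/I(M) = [C(1,1)·p^0·(1−p)] / p^1 = 1·(1−p)/p = 39.21/100.00 = 0.3921
(1−p)/p = 0.3921/1 = 0.3921  ⇒  p = 1/(1 + 0.3921) = 0.7183
Gi-198: 71.8%, Gi-200: 28.2%.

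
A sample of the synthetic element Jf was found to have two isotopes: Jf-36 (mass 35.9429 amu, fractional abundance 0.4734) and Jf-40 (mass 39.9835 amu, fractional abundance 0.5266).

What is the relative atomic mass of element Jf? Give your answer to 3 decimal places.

Average mass = Σ (abundance × isotope mass) = 0.4734 × 35.9429 + 0.5266 × 39.9835
= 17.01537 + 21.05531 = 38.07068 amu

38.071 amu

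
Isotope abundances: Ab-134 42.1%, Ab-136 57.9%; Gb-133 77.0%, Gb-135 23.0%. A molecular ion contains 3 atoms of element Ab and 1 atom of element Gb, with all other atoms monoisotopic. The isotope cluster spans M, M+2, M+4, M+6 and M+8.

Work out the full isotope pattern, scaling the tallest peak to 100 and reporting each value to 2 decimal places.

14.48 : 64.06 : 100.00 : 62.20 : 11.25

Element Ab pattern (n=3): 0.07461846 : 0.30786762 : 0.42340938 : 0.19410454
Element Gb pattern (n=1): 0.7700 : 0.2300
Convolve the two distributions (both contribute in 2-u steps):
  M: 0.07461846×0.7700 = 0.057456
  M+2: 0.07461846×0.2300 + 0.30786762×0.7700 = 0.254220
  M+4: 0.30786762×0.2300 + 0.42340938×0.7700 = 0.396835
  M+6: 0.42340938×0.2300 + 0.19410454×0.7700 = 0.246845
  M+8: 0.19410454×0.2300 = 0.044644
Scale to base peak (0.396835) = 100: 14.48 : 64.06 : 100.00 : 62.20 : 11.25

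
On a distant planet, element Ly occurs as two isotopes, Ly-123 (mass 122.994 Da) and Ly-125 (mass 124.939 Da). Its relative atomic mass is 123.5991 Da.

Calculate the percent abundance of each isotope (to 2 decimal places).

Let x be the fractional abundance of Ly-123; then Ly-125 has abundance 1 − x.
122.994·x + 124.939·(1 − x) = 123.5991
(122.994 − 124.939)·x = 123.5991 − 124.939
x = -1.3399 / -1.945 = 0.68889 → 68.89% Ly-123, 31.11% Ly-125.

Ly-123: 68.89%, Ly-125: 31.11%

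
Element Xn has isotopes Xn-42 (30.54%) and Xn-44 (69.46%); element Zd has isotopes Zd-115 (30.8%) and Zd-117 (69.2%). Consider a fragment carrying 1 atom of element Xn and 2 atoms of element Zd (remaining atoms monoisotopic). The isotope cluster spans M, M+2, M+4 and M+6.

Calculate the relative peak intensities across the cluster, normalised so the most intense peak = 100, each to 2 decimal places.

Element Xn pattern (n=1): 0.3054 : 0.6946
Element Zd pattern (n=2): 0.094864 : 0.426272 : 0.478864
Convolve the two distributions (both contribute in 2-u steps):
  M: 0.3054×0.094864 = 0.028971
  M+2: 0.3054×0.426272 + 0.6946×0.094864 = 0.196076
  M+4: 0.3054×0.478864 + 0.6946×0.426272 = 0.442334
  M+6: 0.6946×0.478864 = 0.332619
Scale to base peak (0.442334) = 100: 6.55 : 44.33 : 100.00 : 75.20

6.55 : 44.33 : 100.00 : 75.20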